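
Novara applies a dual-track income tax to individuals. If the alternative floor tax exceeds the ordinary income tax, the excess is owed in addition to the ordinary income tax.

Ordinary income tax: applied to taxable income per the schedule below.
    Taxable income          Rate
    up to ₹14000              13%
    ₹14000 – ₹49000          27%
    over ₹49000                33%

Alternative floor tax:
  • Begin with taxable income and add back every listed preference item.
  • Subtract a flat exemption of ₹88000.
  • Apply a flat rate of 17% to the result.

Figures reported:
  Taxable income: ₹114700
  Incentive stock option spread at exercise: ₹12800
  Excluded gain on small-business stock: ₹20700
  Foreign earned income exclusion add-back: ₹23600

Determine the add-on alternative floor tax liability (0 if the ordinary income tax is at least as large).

Ordinary income tax:
  ₹14000 × 13% = ₹1820
  ₹35000 × 27% = ₹9450
  ₹65700 × 33% = ₹21681
  → ₹32951

Alternative floor tax:
  Adjusted income: ₹114700 + ₹12800 + ₹20700 + ₹23600 = ₹171800
  Less exemption ₹88000 → base ₹83800
  ₹83800 × 17% = ₹14246

₹14246 ≤ ₹32951, so no add-on is due.

₹0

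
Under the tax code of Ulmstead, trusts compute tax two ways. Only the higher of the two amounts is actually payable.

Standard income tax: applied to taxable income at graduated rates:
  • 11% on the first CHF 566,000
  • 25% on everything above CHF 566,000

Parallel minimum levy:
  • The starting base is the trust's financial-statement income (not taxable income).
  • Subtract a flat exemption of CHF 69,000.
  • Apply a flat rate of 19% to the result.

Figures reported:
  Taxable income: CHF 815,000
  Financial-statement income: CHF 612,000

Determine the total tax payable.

Standard income tax:
  CHF 566,000 × 11% = CHF 62,260
  CHF 249,000 × 25% = CHF 62,250
  → CHF 124,510

Parallel minimum levy:
  Base (financial-statement income): CHF 612,000
  Less exemption CHF 69,000 → base CHF 543,000
  CHF 543,000 × 19% = CHF 103,170

CHF 124,510 > CHF 103,170, so the standard income tax governs.

CHF 124,510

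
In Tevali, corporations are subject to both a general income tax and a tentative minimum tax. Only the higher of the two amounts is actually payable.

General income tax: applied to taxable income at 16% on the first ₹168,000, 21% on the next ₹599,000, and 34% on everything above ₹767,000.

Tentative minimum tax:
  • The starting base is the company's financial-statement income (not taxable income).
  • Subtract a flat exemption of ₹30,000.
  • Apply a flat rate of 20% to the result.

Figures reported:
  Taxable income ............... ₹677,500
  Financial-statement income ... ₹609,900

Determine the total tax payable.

₹133,875

Tentative minimum tax:
  Base (financial-statement income): ₹609,900
  Less exemption ₹30,000 → base ₹579,900
  ₹579,900 × 20% = ₹115,980

General income tax:
  ₹168,000 × 16% = ₹26,880
  ₹509,500 × 21% = ₹106,995
  → ₹133,875

₹133,875 > ₹115,980, so the general income tax governs.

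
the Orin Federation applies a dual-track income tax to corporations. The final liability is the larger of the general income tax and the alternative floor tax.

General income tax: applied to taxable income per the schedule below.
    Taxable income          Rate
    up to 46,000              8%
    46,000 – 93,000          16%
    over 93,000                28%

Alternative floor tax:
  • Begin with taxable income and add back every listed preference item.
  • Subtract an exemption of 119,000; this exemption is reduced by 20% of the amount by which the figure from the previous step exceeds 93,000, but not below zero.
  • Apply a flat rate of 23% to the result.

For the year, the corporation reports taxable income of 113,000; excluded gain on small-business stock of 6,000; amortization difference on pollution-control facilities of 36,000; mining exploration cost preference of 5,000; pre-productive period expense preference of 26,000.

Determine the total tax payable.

19,688

Alternative floor tax:
  Adjusted income: 113,000 + 6,000 + 36,000 + 5,000 + 26,000 = 186,000
  Exemption: 119,000 − 20% × (186,000 − 93,000) = 119,000 − 18,600 = 100,400
  Base: 186,000 − 100,400 = 85,600
  85,600 × 23% = 19,688

General income tax:
  46,000 × 8% = 3,680
  47,000 × 16% = 7,520
  20,000 × 28% = 5,600
  → 16,800

19,688 > 16,800, so the alternative floor tax is the binding amount.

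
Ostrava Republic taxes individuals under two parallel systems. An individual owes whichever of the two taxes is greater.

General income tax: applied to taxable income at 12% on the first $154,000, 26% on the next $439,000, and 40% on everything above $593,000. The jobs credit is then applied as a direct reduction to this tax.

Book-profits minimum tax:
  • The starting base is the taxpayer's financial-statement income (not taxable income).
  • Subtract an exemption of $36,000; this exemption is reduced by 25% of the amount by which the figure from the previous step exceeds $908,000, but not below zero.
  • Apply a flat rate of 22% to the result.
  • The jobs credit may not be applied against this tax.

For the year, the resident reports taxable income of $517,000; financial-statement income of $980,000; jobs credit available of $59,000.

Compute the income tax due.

$211,640

General income tax:
  $154,000 × 12% = $18,480
  $363,000 × 26% = $94,380
  → $112,860
  Less jobs credit $59,000 → $53,860

Book-profits minimum tax:
  Base (financial-statement income): $980,000
  Exemption: $36,000 − 25% × ($980,000 − $908,000) = $36,000 − $18,000 = $18,000
  Base: $980,000 − $18,000 = $962,000
  $962,000 × 22% = $211,640

$211,640 > $53,860, so the book-profits minimum tax is the binding amount.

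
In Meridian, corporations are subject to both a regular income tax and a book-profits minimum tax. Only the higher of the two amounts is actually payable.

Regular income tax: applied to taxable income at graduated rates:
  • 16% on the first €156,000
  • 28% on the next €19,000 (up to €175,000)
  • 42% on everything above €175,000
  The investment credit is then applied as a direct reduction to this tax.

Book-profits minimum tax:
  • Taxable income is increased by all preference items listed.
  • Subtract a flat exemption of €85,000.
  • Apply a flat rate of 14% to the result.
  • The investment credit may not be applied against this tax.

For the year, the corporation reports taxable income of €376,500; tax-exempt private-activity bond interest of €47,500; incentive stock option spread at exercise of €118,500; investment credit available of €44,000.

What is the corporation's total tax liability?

€70,910

Regular income tax:
  €156,000 × 16% = €24,960
  €19,000 × 28% = €5,320
  €201,500 × 42% = €84,630
  → €114,910
  Less investment credit €44,000 → €70,910

Book-profits minimum tax:
  Adjusted income: €376,500 + €47,500 + €118,500 = €542,500
  Less exemption €85,000 → base €457,500
  €457,500 × 14% = €64,050

€70,910 > €64,050, so the regular income tax governs.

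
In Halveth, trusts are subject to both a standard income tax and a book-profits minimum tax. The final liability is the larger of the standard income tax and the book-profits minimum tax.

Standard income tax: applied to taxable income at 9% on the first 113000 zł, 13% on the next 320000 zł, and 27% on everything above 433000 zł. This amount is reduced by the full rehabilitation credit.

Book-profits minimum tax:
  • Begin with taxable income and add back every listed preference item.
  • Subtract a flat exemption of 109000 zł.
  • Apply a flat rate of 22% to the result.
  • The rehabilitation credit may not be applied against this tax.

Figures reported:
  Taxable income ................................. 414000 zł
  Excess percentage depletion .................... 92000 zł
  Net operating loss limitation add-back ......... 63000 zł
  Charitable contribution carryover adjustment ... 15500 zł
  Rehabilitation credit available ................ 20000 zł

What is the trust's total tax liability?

104610 zł

Standard income tax:
  113000 zł × 9% = 10170 zł
  301000 zł × 13% = 39130 zł
  → 49300 zł
  Less rehabilitation credit 20000 zł → 29300 zł

Book-profits minimum tax:
  Adjusted income: 414000 zł + 92000 zł + 63000 zł + 15500 zł = 584500 zł
  Less exemption 109000 zł → base 475500 zł
  475500 zł × 22% = 104610 zł

104610 zł > 29300 zł, so the book-profits minimum tax is the binding amount.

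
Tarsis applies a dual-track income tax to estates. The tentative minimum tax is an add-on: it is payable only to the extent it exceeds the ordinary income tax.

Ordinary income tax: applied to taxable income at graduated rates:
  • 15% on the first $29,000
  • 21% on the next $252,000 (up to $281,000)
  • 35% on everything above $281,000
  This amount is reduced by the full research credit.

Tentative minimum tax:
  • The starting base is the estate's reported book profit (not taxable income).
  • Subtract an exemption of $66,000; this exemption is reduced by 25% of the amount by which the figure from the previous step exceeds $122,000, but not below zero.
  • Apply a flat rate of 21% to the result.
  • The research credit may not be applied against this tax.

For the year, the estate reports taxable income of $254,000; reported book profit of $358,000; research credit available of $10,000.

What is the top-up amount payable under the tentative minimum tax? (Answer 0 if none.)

Tentative minimum tax:
  Base (reported book profit): $358,000
  Exemption: $66,000 − 25% × ($358,000 − $122,000) = $66,000 − $59,000 = $7,000
  Base: $358,000 − $7,000 = $351,000
  $351,000 × 21% = $73,710

Ordinary income tax:
  $29,000 × 15% = $4,350
  $225,000 × 21% = $47,250
  → $51,600
  Less research credit $10,000 → $41,600

Excess of tentative minimum tax over ordinary income tax: $73,710 − $41,600 = $32,110.

$32,110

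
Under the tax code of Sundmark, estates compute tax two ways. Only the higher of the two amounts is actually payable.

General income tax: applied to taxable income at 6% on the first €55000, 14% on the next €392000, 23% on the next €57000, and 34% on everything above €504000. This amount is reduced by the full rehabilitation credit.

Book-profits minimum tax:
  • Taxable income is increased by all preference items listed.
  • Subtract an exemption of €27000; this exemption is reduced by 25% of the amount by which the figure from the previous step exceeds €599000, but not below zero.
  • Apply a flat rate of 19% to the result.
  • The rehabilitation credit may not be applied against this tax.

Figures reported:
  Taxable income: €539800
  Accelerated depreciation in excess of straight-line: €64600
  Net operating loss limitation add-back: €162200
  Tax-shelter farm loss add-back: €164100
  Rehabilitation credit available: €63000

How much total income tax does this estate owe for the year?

General income tax:
  €55000 × 6% = €3300
  €392000 × 14% = €54880
  €57000 × 23% = €13110
  €35800 × 34% = €12172
  → €83462
  Less rehabilitation credit €63000 → €20462

Book-profits minimum tax:
  Adjusted income: €539800 + €64600 + €162200 + €164100 = €930700
  Exemption: 25% × (€930700 − €599000) = €82925 ≥ €27000, so the exemption is fully phased out
  Base: €930700 − €0 = €930700
  €930700 × 19% = €176833

€176833 > €20462, so the book-profits minimum tax is the binding amount.

€176833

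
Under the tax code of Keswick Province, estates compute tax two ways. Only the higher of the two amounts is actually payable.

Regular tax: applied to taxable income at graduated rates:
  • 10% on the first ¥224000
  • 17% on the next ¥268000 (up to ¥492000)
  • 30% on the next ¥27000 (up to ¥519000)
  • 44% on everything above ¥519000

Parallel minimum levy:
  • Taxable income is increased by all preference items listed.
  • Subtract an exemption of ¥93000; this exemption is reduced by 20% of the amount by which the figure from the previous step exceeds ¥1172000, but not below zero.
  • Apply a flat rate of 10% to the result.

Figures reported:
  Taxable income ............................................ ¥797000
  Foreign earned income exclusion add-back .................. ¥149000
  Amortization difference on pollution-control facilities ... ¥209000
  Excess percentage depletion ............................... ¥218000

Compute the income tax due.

Parallel minimum levy:
  Adjusted income: ¥797000 + ¥149000 + ¥209000 + ¥218000 = ¥1373000
  Exemption: ¥93000 − 20% × (¥1373000 − ¥1172000) = ¥93000 − ¥40200 = ¥52800
  Base: ¥1373000 − ¥52800 = ¥1320200
  ¥1320200 × 10% = ¥132020

Regular tax:
  ¥224000 × 10% = ¥22400
  ¥268000 × 17% = ¥45560
  ¥27000 × 30% = ¥8100
  ¥278000 × 44% = ¥122320
  → ¥198380

¥198380 > ¥132020, so the regular tax governs.

¥198380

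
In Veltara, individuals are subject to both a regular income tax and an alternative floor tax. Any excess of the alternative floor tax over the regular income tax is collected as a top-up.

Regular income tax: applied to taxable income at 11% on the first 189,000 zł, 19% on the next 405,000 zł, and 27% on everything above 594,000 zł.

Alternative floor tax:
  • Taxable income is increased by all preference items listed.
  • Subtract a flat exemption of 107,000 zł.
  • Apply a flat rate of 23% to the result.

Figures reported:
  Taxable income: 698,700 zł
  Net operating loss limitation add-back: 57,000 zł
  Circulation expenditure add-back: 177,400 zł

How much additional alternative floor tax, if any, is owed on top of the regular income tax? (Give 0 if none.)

63,994 zł

Regular income tax:
  189,000 zł × 11% = 20,790 zł
  405,000 zł × 19% = 76,950 zł
  104,700 zł × 27% = 28,269 zł
  → 126,009 zł

Alternative floor tax:
  Adjusted income: 698,700 zł + 57,000 zł + 177,400 zł = 933,100 zł
  Less exemption 107,000 zł → base 826,100 zł
  826,100 zł × 23% = 190,003 zł

Excess of alternative floor tax over regular income tax: 190,003 zł − 126,009 zł = 63,994 zł.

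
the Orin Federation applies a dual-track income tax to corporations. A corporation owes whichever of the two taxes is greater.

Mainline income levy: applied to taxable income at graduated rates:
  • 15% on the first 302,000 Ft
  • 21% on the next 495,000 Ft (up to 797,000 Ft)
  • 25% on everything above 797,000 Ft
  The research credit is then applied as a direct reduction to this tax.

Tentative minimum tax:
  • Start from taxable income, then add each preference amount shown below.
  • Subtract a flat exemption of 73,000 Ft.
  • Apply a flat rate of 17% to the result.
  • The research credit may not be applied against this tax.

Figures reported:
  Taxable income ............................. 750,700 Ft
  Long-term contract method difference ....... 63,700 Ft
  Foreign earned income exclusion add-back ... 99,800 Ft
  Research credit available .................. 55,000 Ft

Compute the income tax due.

Tentative minimum tax:
  Adjusted income: 750,700 Ft + 63,700 Ft + 99,800 Ft = 914,200 Ft
  Less exemption 73,000 Ft → base 841,200 Ft
  841,200 Ft × 17% = 143,004 Ft

Mainline income levy:
  302,000 Ft × 15% = 45,300 Ft
  448,700 Ft × 21% = 94,227 Ft
  → 139,527 Ft
  Less research credit 55,000 Ft → 84,527 Ft

143,004 Ft > 84,527 Ft, so the tentative minimum tax is the binding amount.

143,004 Ft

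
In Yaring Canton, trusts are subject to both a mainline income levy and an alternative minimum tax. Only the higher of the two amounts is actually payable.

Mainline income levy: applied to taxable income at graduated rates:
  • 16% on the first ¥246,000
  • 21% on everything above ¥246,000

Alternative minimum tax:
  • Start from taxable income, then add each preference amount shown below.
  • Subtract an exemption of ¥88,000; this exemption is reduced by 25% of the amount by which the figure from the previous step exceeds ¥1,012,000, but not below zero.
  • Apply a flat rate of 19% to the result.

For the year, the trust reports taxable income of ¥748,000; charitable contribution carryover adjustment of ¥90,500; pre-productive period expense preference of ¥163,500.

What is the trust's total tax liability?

Alternative minimum tax:
  Adjusted income: ¥748,000 + ¥90,500 + ¥163,500 = ¥1,002,000
  Exemption: ¥1,002,000 ≤ ¥1,012,000, so full ¥88,000 applies
  Base: ¥1,002,000 − ¥88,000 = ¥914,000
  ¥914,000 × 19% = ¥173,660

Mainline income levy:
  ¥246,000 × 16% = ¥39,360
  ¥502,000 × 21% = ¥105,420
  → ¥144,780

¥173,660 > ¥144,780, so the alternative minimum tax is the binding amount.

¥173,660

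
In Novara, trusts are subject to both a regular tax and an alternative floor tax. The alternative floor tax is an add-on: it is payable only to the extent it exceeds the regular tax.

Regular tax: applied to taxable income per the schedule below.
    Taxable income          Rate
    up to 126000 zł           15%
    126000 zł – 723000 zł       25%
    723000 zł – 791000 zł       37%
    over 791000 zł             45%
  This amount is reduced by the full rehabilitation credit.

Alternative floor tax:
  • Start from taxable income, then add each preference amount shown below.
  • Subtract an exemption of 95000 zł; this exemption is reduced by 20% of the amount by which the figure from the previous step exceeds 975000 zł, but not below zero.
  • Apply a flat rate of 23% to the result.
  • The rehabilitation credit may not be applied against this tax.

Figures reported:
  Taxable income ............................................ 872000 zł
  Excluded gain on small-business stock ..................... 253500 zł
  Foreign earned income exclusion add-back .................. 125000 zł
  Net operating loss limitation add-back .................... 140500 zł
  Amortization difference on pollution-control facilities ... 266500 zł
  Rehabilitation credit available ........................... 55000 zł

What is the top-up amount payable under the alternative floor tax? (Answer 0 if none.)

Regular tax:
  126000 zł × 15% = 18900 zł
  597000 zł × 25% = 149250 zł
  68000 zł × 37% = 25160 zł
  81000 zł × 45% = 36450 zł
  → 229760 zł
  Less rehabilitation credit 55000 zł → 174760 zł

Alternative floor tax:
  Adjusted income: 872000 zł + 253500 zł + 125000 zł + 140500 zł + 266500 zł = 1657500 zł
  Exemption: 20% × (1657500 zł − 975000 zł) = 136500 zł ≥ 95000 zł, so the exemption is fully phased out
  Base: 1657500 zł − 0 zł = 1657500 zł
  1657500 zł × 23% = 381225 zł

Excess of alternative floor tax over regular tax: 381225 zł − 174760 zł = 206465 zł.

206465 zł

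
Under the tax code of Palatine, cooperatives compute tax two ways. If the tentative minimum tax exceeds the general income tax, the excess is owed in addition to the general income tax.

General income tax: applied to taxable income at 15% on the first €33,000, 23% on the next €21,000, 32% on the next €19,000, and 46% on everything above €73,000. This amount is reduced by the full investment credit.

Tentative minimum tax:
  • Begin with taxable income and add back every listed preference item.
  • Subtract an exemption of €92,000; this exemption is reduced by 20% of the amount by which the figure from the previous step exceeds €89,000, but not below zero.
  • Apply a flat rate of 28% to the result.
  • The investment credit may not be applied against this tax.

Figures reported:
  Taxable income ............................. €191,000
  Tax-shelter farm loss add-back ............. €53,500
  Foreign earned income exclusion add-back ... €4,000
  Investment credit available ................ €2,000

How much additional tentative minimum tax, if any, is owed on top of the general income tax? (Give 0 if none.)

€0

General income tax:
  €33,000 × 15% = €4,950
  €21,000 × 23% = €4,830
  €19,000 × 32% = €6,080
  €118,000 × 46% = €54,280
  → €70,140
  Less investment credit €2,000 → €68,140

Tentative minimum tax:
  Adjusted income: €191,000 + €53,500 + €4,000 = €248,500
  Exemption: €92,000 − 20% × (€248,500 − €89,000) = €92,000 − €31,900 = €60,100
  Base: €248,500 − €60,100 = €188,400
  €188,400 × 28% = €52,752

€52,752 ≤ €68,140, so no add-on is due.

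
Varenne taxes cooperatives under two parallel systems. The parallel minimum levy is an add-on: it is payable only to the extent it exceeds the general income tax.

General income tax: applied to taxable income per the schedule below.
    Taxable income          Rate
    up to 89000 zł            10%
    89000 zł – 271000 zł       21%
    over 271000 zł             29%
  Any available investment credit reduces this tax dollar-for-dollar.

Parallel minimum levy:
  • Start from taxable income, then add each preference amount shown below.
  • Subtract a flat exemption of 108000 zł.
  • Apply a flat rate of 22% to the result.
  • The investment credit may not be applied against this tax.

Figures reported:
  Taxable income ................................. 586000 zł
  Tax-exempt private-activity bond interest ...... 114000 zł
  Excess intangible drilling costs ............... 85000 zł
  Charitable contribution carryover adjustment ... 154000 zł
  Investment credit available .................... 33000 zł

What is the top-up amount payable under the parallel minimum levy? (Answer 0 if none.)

77350 zł

Parallel minimum levy:
  Adjusted income: 586000 zł + 114000 zł + 85000 zł + 154000 zł = 939000 zł
  Less exemption 108000 zł → base 831000 zł
  831000 zł × 22% = 182820 zł

General income tax:
  89000 zł × 10% = 8900 zł
  182000 zł × 21% = 38220 zł
  315000 zł × 29% = 91350 zł
  → 138470 zł
  Less investment credit 33000 zł → 105470 zł

Excess of parallel minimum levy over general income tax: 182820 zł − 105470 zł = 77350 zł.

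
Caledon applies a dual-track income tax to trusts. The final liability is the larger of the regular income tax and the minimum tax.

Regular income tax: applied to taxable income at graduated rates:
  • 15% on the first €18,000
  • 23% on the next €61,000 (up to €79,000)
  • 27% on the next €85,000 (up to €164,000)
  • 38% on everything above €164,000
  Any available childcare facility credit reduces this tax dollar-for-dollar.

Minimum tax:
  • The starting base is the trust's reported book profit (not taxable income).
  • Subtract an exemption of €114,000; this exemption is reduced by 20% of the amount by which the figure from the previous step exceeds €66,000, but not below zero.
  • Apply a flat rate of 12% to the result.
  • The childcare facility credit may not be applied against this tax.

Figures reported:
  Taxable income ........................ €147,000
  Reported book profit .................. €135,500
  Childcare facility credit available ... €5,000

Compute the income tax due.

Minimum tax:
  Base (reported book profit): €135,500
  Exemption: €114,000 − 20% × (€135,500 − €66,000) = €114,000 − €13,900 = €100,100
  Base: €135,500 − €100,100 = €35,400
  €35,400 × 12% = €4,248

Regular income tax:
  €18,000 × 15% = €2,700
  €61,000 × 23% = €14,030
  €68,000 × 27% = €18,360
  → €35,090
  Less childcare facility credit €5,000 → €30,090

€30,090 > €4,248, so the regular income tax governs.

€30,090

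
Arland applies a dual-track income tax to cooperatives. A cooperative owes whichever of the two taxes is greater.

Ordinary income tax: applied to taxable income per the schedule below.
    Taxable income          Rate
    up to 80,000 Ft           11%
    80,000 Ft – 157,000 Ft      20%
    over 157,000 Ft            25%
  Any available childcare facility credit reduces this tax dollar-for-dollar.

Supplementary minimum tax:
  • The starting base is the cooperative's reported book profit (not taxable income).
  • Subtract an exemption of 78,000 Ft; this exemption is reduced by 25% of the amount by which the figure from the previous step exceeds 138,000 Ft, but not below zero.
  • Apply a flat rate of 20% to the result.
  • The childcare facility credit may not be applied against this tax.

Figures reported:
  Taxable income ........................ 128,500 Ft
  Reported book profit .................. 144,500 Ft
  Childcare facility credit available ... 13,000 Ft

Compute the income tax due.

Supplementary minimum tax:
  Base (reported book profit): 144,500 Ft
  Exemption: 78,000 Ft − 25% × (144,500 Ft − 138,000 Ft) = 78,000 Ft − 1,625 Ft = 76,375 Ft
  Base: 144,500 Ft − 76,375 Ft = 68,125 Ft
  68,125 Ft × 20% = 13,625 Ft

Ordinary income tax:
  80,000 Ft × 11% = 8,800 Ft
  48,500 Ft × 20% = 9,700 Ft
  → 18,500 Ft
  Less childcare facility credit 13,000 Ft → 5,500 Ft

13,625 Ft > 5,500 Ft, so the supplementary minimum tax is the binding amount.

13,625 Ft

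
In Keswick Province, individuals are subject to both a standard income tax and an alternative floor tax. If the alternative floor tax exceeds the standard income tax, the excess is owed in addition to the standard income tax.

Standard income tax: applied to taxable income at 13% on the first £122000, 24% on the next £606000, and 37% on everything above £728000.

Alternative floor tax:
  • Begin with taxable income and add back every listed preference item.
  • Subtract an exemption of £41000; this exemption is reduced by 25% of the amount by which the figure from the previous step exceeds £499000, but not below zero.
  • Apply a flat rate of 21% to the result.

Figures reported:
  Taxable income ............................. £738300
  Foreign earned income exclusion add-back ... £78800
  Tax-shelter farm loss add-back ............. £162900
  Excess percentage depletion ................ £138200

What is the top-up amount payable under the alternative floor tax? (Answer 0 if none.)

£69711

Standard income tax:
  £122000 × 13% = £15860
  £606000 × 24% = £145440
  £10300 × 37% = £3811
  → £165111

Alternative floor tax:
  Adjusted income: £738300 + £78800 + £162900 + £138200 = £1118200
  Exemption: 25% × (£1118200 − £499000) = £154800 ≥ £41000, so the exemption is fully phased out
  Base: £1118200 − £0 = £1118200
  £1118200 × 21% = £234822

Excess of alternative floor tax over standard income tax: £234822 − £165111 = £69711.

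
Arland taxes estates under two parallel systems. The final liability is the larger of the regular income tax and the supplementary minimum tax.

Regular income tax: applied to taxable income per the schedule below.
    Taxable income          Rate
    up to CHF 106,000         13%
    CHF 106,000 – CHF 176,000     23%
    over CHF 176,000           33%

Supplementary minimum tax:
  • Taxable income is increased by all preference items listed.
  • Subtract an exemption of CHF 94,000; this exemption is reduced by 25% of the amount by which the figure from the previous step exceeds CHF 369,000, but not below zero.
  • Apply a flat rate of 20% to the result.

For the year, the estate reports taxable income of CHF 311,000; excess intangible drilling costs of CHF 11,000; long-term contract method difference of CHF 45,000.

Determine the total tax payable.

CHF 74,430

Supplementary minimum tax:
  Adjusted income: CHF 311,000 + CHF 11,000 + CHF 45,000 = CHF 367,000
  Exemption: CHF 367,000 ≤ CHF 369,000, so full CHF 94,000 applies
  Base: CHF 367,000 − CHF 94,000 = CHF 273,000
  CHF 273,000 × 20% = CHF 54,600

Regular income tax:
  CHF 106,000 × 13% = CHF 13,780
  CHF 70,000 × 23% = CHF 16,100
  CHF 135,000 × 33% = CHF 44,550
  → CHF 74,430

CHF 74,430 > CHF 54,600, so the regular income tax governs.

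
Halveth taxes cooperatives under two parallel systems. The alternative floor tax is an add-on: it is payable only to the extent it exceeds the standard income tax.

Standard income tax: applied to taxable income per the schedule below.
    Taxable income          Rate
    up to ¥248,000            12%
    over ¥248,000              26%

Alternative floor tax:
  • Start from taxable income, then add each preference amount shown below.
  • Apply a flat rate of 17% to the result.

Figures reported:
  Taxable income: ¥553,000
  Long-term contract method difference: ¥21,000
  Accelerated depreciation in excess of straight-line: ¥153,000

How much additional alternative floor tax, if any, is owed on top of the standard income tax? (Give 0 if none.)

¥14,530

Standard income tax:
  ¥248,000 × 12% = ¥29,760
  ¥305,000 × 26% = ¥79,300
  → ¥109,060

Alternative floor tax:
  Adjusted income: ¥553,000 + ¥21,000 + ¥153,000 = ¥727,000
  ¥727,000 × 17% = ¥123,590

Excess of alternative floor tax over standard income tax: ¥123,590 − ¥109,060 = ¥14,530.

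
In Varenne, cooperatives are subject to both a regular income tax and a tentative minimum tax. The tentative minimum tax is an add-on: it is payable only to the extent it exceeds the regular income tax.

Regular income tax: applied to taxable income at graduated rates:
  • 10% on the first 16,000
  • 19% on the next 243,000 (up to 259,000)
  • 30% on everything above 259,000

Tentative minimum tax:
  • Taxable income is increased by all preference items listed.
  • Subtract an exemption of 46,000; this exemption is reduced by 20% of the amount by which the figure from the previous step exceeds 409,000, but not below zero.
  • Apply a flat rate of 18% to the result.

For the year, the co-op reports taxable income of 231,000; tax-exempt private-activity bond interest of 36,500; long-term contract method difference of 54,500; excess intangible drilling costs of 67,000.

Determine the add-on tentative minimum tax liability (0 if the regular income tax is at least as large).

Regular income tax:
  16,000 × 10% = 1,600
  215,000 × 19% = 40,850
  → 42,450

Tentative minimum tax:
  Adjusted income: 231,000 + 36,500 + 54,500 + 67,000 = 389,000
  Exemption: 389,000 ≤ 409,000, so full 46,000 applies
  Base: 389,000 − 46,000 = 343,000
  343,000 × 18% = 61,740

Excess of tentative minimum tax over regular income tax: 61,740 − 42,450 = 19,290.

19,290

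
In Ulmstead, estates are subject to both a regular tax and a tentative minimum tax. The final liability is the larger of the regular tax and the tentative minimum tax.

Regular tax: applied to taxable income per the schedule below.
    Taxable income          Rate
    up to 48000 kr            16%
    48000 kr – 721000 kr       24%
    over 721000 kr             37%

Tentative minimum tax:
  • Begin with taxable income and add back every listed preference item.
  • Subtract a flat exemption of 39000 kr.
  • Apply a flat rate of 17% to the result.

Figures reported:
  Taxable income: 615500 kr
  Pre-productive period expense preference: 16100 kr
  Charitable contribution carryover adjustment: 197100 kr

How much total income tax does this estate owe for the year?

Regular tax:
  48000 kr × 16% = 7680 kr
  567500 kr × 24% = 136200 kr
  → 143880 kr

Tentative minimum tax:
  Adjusted income: 615500 kr + 16100 kr + 197100 kr = 828700 kr
  Less exemption 39000 kr → base 789700 kr
  789700 kr × 17% = 134249 kr

143880 kr > 134249 kr, so the regular tax governs.

143880 kr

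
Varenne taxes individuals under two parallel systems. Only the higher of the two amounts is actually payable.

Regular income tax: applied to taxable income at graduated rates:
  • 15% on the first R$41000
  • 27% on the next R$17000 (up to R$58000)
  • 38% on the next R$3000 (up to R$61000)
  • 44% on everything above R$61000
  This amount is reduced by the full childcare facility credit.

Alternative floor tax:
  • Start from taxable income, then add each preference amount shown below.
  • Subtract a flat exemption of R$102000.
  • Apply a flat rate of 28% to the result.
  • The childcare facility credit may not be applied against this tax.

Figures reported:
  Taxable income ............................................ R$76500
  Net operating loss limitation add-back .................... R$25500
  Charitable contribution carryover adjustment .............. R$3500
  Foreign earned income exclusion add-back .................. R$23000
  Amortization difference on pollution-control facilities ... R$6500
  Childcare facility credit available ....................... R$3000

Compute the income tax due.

R$15700

Regular income tax:
  R$41000 × 15% = R$6150
  R$17000 × 27% = R$4590
  R$3000 × 38% = R$1140
  R$15500 × 44% = R$6820
  → R$18700
  Less childcare facility credit R$3000 → R$15700

Alternative floor tax:
  Adjusted income: R$76500 + R$25500 + R$3500 + R$23000 + R$6500 = R$135000
  Less exemption R$102000 → base R$33000
  R$33000 × 28% = R$9240

R$15700 > R$9240, so the regular income tax governs.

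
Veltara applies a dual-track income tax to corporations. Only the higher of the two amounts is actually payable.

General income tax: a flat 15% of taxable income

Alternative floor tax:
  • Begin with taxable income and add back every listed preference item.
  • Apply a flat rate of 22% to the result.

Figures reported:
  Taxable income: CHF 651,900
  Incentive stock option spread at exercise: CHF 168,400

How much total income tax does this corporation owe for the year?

General income tax:
  CHF 651,900 × 15% = CHF 97,785

Alternative floor tax:
  Adjusted income: CHF 651,900 + CHF 168,400 = CHF 820,300
  CHF 820,300 × 22% = CHF 180,466

CHF 180,466 > CHF 97,785, so the alternative floor tax is the binding amount.

CHF 180,466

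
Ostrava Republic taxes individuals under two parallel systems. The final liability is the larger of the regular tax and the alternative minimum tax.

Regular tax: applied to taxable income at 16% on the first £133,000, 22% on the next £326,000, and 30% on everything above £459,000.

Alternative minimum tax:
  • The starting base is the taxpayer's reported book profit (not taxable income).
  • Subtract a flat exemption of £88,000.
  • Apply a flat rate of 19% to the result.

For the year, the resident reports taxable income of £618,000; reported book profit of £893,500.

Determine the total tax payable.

Alternative minimum tax:
  Base (reported book profit): £893,500
  Less exemption £88,000 → base £805,500
  £805,500 × 19% = £153,045

Regular tax:
  £133,000 × 16% = £21,280
  £326,000 × 22% = £71,720
  £159,000 × 30% = £47,700
  → £140,700

£153,045 > £140,700, so the alternative minimum tax is the binding amount.

£153,045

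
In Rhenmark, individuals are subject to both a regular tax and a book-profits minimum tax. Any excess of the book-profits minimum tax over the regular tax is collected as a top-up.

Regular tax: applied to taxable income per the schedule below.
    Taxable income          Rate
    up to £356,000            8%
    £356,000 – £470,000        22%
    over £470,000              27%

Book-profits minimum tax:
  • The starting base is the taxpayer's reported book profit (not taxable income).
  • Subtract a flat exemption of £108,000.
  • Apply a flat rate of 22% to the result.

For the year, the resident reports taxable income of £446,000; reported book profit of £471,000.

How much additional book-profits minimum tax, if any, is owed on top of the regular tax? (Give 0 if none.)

£31,580

Regular tax:
  £356,000 × 8% = £28,480
  £90,000 × 22% = £19,800
  → £48,280

Book-profits minimum tax:
  Base (reported book profit): £471,000
  Less exemption £108,000 → base £363,000
  £363,000 × 22% = £79,860

Excess of book-profits minimum tax over regular tax: £79,860 − £48,280 = £31,580.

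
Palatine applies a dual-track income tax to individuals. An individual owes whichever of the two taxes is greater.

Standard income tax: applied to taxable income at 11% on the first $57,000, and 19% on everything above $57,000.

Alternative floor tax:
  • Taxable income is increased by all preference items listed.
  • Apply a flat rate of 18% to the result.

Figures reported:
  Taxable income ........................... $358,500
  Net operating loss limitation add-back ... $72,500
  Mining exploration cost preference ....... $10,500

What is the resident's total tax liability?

Standard income tax:
  $57,000 × 11% = $6,270
  $301,500 × 19% = $57,285
  → $63,555

Alternative floor tax:
  Adjusted income: $358,500 + $72,500 + $10,500 = $441,500
  $441,500 × 18% = $79,470

$79,470 > $63,555, so the alternative floor tax is the binding amount.

$79,470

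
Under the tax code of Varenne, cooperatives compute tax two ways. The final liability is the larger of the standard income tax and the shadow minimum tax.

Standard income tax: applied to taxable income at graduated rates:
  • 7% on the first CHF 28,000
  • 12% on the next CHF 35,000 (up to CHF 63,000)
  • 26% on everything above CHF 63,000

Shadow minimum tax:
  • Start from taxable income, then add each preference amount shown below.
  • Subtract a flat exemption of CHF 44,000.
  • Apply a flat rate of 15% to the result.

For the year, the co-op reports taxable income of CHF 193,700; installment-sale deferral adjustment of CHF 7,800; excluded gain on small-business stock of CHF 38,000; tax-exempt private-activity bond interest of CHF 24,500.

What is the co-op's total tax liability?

CHF 40,142

Standard income tax:
  CHF 28,000 × 7% = CHF 1,960
  CHF 35,000 × 12% = CHF 4,200
  CHF 130,700 × 26% = CHF 33,982
  → CHF 40,142

Shadow minimum tax:
  Adjusted income: CHF 193,700 + CHF 7,800 + CHF 38,000 + CHF 24,500 = CHF 264,000
  Less exemption CHF 44,000 → base CHF 220,000
  CHF 220,000 × 15% = CHF 33,000

CHF 40,142 > CHF 33,000, so the standard income tax governs.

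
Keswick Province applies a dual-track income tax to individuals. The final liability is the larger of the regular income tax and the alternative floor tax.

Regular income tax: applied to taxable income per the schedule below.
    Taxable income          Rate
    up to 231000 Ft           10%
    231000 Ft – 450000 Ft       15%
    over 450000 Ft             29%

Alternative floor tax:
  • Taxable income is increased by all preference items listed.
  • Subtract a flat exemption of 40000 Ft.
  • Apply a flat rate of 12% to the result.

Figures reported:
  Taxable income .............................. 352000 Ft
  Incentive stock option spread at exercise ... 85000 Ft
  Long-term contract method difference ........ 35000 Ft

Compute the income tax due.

51840 Ft

Alternative floor tax:
  Adjusted income: 352000 Ft + 85000 Ft + 35000 Ft = 472000 Ft
  Less exemption 40000 Ft → base 432000 Ft
  432000 Ft × 12% = 51840 Ft

Regular income tax:
  231000 Ft × 10% = 23100 Ft
  121000 Ft × 15% = 18150 Ft
  → 41250 Ft

51840 Ft > 41250 Ft, so the alternative floor tax is the binding amount.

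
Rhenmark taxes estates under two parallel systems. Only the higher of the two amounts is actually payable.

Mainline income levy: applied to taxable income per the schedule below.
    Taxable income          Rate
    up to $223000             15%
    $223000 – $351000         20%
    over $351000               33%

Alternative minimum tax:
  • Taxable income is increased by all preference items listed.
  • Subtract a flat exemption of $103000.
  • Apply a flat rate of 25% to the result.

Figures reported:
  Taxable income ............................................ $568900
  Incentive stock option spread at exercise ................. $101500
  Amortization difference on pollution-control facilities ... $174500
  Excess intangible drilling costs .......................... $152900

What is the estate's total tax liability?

$223700

Alternative minimum tax:
  Adjusted income: $568900 + $101500 + $174500 + $152900 = $997800
  Less exemption $103000 → base $894800
  $894800 × 25% = $223700

Mainline income levy:
  $223000 × 15% = $33450
  $128000 × 20% = $25600
  $217900 × 33% = $71907
  → $130957

$223700 > $130957, so the alternative minimum tax is the binding amount.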